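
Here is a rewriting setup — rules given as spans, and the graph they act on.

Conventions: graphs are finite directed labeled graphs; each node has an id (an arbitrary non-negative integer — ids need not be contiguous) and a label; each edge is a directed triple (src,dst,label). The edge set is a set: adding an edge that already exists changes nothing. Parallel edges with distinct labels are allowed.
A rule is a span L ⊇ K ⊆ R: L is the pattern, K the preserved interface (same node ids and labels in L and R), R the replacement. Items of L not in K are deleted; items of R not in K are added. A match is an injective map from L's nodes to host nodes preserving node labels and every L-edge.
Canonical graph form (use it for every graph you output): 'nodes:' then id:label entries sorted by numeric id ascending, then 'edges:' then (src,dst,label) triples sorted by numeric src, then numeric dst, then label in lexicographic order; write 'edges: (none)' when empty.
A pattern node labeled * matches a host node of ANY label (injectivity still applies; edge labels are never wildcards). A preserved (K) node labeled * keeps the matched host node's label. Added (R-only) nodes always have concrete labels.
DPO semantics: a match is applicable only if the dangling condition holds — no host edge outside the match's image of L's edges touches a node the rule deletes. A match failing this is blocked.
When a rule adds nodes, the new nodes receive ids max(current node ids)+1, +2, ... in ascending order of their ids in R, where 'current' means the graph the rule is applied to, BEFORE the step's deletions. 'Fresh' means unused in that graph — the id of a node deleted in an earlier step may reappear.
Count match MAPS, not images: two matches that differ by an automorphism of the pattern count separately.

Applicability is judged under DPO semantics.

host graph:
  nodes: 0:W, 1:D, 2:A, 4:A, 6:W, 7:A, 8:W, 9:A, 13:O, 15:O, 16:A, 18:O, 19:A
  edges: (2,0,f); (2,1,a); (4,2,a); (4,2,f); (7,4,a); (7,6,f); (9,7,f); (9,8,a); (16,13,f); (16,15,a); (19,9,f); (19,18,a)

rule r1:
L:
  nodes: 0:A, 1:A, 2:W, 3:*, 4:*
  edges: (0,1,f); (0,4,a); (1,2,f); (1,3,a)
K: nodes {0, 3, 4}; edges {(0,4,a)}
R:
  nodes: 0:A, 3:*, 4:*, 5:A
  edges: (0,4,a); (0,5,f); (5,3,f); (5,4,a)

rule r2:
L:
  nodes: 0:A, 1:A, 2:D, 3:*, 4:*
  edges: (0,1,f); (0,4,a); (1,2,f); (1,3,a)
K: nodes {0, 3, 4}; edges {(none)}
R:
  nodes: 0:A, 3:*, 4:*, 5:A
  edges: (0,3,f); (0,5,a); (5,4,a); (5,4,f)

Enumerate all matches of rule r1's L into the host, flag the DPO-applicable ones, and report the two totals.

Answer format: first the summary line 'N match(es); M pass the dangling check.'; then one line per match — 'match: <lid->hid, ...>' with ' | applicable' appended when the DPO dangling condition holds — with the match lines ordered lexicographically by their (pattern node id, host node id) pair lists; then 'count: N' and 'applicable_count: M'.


1 match(es); 1 pass the dangling check.
match: 0->9, 1->7, 2->6, 3->4, 4->8 | applicable
count: 1
applicable_count: 1


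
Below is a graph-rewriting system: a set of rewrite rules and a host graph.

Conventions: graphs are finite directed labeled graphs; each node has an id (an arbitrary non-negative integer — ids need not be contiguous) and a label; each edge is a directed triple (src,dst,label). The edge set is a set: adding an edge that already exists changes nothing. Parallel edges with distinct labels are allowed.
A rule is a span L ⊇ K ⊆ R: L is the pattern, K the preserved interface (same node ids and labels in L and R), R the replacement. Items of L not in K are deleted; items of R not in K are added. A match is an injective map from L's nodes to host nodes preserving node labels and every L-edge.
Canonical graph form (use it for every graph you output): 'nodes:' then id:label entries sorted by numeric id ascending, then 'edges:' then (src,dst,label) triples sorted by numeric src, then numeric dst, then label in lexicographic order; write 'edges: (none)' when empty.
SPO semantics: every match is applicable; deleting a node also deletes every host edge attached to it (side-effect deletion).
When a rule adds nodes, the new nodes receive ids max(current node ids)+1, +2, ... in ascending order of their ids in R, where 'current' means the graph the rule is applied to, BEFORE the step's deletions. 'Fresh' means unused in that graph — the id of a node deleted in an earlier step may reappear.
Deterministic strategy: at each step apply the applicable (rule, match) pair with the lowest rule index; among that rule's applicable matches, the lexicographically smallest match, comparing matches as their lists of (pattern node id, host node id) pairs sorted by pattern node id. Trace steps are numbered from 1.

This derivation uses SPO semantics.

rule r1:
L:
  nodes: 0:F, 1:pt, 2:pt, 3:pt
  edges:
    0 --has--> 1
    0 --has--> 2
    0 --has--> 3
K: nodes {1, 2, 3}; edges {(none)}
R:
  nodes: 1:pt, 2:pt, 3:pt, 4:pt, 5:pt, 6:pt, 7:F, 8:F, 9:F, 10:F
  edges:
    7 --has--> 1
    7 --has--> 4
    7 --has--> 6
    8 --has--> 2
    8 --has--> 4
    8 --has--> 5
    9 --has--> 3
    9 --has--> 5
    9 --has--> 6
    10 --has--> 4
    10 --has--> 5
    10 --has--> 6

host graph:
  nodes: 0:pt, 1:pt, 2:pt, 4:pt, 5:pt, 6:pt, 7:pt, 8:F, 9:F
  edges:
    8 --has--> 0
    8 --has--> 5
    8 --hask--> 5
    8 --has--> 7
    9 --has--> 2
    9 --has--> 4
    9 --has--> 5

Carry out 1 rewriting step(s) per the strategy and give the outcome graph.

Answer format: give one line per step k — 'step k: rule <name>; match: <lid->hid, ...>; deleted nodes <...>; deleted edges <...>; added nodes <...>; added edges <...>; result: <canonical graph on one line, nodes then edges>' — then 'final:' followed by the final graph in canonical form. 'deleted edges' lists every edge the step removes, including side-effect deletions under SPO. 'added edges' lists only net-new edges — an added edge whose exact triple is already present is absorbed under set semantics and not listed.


step 1: rule r1; match: 0->8, 1->0, 2->5, 3->7; deleted nodes 8; deleted edges (8,0,has); (8,5,has); (8,5,hask); (8,7,has); added nodes 10, 11, 12, 13, 14, 15, 16; added edges (13,0,has); (13,10,has); (13,12,has); (14,5,has); (14,10,has); (14,11,has); (15,7,has); (15,11,has); (15,12,has); (16,10,has); (16,11,has); (16,12,has); result: nodes: 0:pt, 1:pt, 2:pt, 4:pt, 5:pt, 6:pt, 7:pt, 9:F, 10:pt, 11:pt, 12:pt, 13:F, 14:F, 15:F, 16:F edges: (9,2,has); (9,4,has); (9,5,has); (13,0,has); (13,10,has); (13,12,has); (14,5,has); (14,10,has); (14,11,has); (15,7,has); (15,11,has); (15,12,has); (16,10,has); (16,11,has); (16,12,has)
final:
nodes: 0:pt, 1:pt, 2:pt, 4:pt, 5:pt, 6:pt, 7:pt, 9:F, 10:pt, 11:pt, 12:pt, 13:F, 14:F, 15:F, 16:F
edges: (9,2,has); (9,4,has); (9,5,has); (13,0,has); (13,10,has); (13,12,has); (14,5,has); (14,10,has); (14,11,has); (15,7,has); (15,11,has); (15,12,has); (16,10,has); (16,11,has); (16,12,has)


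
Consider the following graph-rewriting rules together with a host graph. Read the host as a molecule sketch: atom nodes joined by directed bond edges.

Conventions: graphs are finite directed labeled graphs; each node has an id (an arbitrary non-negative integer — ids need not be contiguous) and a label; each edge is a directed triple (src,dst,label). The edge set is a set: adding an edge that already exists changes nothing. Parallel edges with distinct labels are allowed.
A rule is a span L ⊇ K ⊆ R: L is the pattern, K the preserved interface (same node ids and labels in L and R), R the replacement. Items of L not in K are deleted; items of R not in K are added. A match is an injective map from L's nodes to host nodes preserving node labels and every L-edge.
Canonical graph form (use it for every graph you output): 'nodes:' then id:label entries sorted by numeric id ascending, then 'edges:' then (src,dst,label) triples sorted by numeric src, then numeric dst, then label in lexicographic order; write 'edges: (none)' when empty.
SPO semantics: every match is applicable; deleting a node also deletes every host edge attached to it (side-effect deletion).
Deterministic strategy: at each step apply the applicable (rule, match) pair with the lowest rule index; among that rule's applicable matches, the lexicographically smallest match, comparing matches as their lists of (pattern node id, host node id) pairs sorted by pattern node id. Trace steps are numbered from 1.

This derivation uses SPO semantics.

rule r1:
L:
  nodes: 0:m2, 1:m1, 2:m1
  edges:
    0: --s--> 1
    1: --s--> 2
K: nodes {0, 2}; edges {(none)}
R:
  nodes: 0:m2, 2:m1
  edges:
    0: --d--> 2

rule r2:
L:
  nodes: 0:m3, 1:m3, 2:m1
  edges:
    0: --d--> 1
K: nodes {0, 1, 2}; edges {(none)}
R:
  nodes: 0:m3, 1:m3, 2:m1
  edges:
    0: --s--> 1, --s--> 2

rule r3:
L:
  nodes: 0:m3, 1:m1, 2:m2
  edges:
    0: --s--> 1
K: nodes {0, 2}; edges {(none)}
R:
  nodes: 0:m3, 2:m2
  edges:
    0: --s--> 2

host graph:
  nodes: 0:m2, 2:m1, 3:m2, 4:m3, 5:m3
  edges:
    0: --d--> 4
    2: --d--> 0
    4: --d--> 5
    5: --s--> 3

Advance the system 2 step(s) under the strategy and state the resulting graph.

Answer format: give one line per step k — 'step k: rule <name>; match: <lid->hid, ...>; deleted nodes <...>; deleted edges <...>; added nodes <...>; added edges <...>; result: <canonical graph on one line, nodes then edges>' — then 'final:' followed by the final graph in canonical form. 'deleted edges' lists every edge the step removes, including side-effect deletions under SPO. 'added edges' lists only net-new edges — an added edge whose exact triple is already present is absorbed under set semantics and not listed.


step 1: rule r2; match: 0->4, 1->5, 2->2; deleted nodes (none); deleted edges (4,5,d); added nodes (none); added edges (4,2,s); (4,5,s); result: nodes: 0:m2, 2:m1, 3:m2, 4:m3, 5:m3 edges: (0,4,d); (2,0,d); (4,2,s); (4,5,s); (5,3,s)
step 2: rule r3; match: 0->4, 1->2, 2->0; deleted nodes 2; deleted edges (2,0,d); (4,2,s); added nodes (none); added edges (4,0,s); result: nodes: 0:m2, 3:m2, 4:m3, 5:m3 edges: (0,4,d); (4,0,s); (4,5,s); (5,3,s)
final:
nodes: 0:m2, 3:m2, 4:m3, 5:m3
edges: (0,4,d); (4,0,s); (4,5,s); (5,3,s)


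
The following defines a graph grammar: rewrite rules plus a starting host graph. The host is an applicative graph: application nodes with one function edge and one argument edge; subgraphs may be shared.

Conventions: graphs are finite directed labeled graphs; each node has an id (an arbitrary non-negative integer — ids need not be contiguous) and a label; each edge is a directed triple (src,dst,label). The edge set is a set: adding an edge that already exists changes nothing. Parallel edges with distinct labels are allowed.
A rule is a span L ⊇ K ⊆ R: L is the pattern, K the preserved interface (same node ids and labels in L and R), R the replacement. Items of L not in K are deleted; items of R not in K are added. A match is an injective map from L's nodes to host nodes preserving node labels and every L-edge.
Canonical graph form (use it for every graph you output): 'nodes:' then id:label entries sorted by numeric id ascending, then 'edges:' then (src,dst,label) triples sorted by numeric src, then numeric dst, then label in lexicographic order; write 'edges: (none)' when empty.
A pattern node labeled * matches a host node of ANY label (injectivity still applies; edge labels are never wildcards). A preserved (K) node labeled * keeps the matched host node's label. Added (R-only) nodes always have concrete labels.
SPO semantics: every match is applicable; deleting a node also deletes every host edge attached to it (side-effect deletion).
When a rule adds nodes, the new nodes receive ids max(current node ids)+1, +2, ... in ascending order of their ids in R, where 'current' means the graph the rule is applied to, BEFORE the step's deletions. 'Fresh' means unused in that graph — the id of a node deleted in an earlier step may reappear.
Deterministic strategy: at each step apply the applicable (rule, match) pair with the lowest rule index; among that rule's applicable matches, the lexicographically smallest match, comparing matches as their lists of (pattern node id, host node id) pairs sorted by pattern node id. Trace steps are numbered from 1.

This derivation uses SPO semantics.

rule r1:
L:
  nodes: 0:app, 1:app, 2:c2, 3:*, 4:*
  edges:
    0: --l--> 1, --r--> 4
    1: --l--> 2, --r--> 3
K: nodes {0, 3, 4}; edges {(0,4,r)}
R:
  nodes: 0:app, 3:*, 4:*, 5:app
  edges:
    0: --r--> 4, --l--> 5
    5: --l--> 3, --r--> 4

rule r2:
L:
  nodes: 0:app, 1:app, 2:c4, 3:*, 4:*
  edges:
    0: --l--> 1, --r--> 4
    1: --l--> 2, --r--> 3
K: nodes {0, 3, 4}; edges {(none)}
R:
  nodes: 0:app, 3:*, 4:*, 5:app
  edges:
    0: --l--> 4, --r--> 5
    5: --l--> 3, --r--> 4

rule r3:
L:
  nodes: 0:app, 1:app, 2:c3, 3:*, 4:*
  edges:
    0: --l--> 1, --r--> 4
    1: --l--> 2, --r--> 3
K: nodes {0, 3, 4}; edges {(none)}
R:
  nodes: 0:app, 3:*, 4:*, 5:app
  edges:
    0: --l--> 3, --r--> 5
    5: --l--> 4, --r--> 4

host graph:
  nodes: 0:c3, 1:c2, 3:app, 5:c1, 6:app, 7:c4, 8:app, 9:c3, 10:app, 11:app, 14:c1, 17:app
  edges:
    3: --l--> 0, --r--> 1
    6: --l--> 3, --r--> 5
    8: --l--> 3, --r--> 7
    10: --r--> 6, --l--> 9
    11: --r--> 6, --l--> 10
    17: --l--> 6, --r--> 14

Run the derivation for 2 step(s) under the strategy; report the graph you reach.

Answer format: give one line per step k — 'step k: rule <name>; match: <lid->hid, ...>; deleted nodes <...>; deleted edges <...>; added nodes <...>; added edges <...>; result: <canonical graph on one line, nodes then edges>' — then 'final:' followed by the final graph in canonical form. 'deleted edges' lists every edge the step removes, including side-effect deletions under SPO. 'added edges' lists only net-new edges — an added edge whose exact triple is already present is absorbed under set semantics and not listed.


step 1: rule r3; match: 0->6, 1->3, 2->0, 3->1, 4->5; deleted nodes 0, 3; deleted edges (3,0,l); (3,1,r); (6,3,l); (6,5,r); (8,3,l); added nodes 18; added edges (6,1,l); (6,18,r); (18,5,l); (18,5,r); result: nodes: 1:c2, 5:c1, 6:app, 7:c4, 8:app, 9:c3, 10:app, 11:app, 14:c1, 17:app, 18:app edges: (6,1,l); (6,18,r); (8,7,r); (10,6,r); (10,9,l); (11,6,r); (11,10,l); (17,6,l); (17,14,r); (18,5,l); (18,5,r)
step 2: rule r1; match: 0->17, 1->6, 2->1, 3->18, 4->14; deleted nodes 1, 6; deleted edges (6,1,l); (6,18,r); (10,6,r); (11,6,r); (17,6,l); added nodes 19; added edges (17,19,l); (19,14,r); (19,18,l); result: nodes: 5:c1, 7:c4, 8:app, 9:c3, 10:app, 11:app, 14:c1, 17:app, 18:app, 19:app edges: (8,7,r); (10,9,l); (11,10,l); (17,14,r); (17,19,l); (18,5,l); (18,5,r); (19,14,r); (19,18,l)
final:
nodes: 5:c1, 7:c4, 8:app, 9:c3, 10:app, 11:app, 14:c1, 17:app, 18:app, 19:app
edges: (8,7,r); (10,9,l); (11,10,l); (17,14,r); (17,19,l); (18,5,l); (18,5,r); (19,14,r); (19,18,l)


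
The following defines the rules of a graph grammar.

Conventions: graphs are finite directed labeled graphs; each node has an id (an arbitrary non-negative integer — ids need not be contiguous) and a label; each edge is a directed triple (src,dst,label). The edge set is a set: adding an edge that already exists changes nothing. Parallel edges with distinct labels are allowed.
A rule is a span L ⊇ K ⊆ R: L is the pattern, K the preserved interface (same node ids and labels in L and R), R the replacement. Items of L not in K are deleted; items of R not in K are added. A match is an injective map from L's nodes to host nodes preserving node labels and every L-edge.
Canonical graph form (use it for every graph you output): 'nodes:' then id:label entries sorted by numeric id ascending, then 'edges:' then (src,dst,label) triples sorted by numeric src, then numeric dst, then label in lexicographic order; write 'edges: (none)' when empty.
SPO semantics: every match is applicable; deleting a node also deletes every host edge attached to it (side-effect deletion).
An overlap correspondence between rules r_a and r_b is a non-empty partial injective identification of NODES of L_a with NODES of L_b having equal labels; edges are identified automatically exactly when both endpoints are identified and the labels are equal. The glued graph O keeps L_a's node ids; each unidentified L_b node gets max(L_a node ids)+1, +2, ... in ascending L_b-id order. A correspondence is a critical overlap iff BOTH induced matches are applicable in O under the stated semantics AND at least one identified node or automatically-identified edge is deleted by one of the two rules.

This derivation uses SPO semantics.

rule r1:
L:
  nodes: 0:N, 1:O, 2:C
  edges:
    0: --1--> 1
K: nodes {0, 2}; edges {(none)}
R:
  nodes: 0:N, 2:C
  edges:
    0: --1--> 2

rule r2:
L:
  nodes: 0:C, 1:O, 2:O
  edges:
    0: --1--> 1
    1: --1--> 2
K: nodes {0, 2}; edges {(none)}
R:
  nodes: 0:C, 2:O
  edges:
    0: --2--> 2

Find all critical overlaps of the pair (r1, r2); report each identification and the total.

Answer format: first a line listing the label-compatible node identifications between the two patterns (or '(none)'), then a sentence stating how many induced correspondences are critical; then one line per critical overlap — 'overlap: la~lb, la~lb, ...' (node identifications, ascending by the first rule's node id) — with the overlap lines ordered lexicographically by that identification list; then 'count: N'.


label-compatible node identifications between L(r1) and L(r2): 1~1, 1~2, 2~0
4 of the induced correspondences are critical overlaps of r1 and r2.
overlap: 1~1
overlap: 1~1, 2~0
overlap: 1~2
overlap: 1~2, 2~0
count: 4


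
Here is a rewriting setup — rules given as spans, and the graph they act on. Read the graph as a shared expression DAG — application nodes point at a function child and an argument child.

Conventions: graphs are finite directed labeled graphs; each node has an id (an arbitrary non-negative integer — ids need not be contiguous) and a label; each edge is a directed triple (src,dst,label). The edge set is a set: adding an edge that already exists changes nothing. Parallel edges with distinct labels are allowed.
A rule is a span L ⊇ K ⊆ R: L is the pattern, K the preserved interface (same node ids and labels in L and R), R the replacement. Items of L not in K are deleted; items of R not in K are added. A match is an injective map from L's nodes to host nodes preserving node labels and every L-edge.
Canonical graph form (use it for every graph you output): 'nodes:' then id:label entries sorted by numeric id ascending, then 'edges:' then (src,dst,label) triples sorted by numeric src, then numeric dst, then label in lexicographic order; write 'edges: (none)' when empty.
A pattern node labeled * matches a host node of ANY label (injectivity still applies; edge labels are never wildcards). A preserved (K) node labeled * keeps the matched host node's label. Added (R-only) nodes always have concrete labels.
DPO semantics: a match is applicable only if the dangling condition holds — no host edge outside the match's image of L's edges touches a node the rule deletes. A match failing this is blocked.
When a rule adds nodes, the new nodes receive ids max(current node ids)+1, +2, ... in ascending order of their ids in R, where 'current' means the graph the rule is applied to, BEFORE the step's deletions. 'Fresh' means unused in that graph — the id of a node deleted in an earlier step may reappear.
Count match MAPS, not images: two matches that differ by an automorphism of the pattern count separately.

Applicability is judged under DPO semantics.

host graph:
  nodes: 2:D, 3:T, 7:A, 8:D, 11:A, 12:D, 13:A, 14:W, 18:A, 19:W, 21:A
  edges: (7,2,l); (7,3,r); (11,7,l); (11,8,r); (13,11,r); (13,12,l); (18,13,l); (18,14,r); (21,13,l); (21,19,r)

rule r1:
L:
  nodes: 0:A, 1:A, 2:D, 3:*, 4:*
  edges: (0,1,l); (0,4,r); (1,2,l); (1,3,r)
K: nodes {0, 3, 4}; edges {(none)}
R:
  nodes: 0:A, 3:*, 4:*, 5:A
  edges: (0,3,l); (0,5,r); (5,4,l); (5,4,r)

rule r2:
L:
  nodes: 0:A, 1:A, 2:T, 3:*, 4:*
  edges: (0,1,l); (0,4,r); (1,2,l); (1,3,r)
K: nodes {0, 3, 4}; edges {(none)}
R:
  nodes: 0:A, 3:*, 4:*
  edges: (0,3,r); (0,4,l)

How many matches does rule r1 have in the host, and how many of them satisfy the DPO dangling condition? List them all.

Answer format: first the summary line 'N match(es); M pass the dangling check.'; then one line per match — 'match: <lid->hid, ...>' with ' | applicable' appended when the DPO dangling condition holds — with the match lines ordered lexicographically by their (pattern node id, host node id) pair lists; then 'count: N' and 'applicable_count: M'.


3 match(es); 1 pass the dangling check.
match: 0->11, 1->7, 2->2, 3->3, 4->8 | applicable
match: 0->18, 1->13, 2->12, 3->11, 4->14
match: 0->21, 1->13, 2->12, 3->11, 4->19
count: 3
applicable_count: 1


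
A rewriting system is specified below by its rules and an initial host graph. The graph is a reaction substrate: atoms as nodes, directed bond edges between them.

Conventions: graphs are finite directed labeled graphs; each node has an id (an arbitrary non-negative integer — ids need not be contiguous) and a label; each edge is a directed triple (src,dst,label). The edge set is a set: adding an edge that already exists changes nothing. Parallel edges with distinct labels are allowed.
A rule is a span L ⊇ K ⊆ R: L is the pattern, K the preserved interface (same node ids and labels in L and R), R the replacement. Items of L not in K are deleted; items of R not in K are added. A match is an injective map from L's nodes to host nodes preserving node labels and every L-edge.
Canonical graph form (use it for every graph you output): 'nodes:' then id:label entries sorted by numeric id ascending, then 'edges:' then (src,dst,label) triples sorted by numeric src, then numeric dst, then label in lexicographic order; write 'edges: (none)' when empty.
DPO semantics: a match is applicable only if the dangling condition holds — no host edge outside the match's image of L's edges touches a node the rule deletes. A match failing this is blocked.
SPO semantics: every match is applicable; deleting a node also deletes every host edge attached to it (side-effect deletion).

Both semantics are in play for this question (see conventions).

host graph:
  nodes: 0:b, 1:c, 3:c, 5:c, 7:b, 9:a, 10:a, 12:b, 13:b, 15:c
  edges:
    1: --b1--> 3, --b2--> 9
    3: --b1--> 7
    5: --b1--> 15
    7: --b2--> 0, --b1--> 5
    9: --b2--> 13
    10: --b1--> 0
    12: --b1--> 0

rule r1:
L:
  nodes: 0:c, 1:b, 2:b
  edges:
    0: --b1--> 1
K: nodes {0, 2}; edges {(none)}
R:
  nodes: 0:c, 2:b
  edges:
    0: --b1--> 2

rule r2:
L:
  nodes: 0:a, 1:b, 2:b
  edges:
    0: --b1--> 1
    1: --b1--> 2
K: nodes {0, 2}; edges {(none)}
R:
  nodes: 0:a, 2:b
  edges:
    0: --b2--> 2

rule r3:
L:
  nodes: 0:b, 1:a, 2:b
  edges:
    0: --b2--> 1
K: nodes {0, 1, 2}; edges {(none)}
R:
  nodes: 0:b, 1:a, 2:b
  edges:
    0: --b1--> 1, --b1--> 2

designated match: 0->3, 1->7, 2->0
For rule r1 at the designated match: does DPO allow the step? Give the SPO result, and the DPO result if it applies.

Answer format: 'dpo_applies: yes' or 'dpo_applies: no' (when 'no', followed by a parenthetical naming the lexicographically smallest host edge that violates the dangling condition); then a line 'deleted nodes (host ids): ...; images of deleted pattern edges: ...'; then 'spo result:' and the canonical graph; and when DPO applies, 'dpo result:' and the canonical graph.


dpo_applies: no
(the rule deletes node 7, which keeps host edge (7,0,b2) outside the match image — the dangling condition fails, DPO blocks; SPO proceeds and side-deletes such edges)
deleted nodes (host ids): 7; images of deleted pattern edges: (3,7,b1)
spo result:
nodes: 0:b, 1:c, 3:c, 5:c, 9:a, 10:a, 12:b, 13:b, 15:c
edges: (1,3,b1); (1,9,b2); (3,0,b1); (5,15,b1); (9,13,b2); (10,0,b1); (12,0,b1)


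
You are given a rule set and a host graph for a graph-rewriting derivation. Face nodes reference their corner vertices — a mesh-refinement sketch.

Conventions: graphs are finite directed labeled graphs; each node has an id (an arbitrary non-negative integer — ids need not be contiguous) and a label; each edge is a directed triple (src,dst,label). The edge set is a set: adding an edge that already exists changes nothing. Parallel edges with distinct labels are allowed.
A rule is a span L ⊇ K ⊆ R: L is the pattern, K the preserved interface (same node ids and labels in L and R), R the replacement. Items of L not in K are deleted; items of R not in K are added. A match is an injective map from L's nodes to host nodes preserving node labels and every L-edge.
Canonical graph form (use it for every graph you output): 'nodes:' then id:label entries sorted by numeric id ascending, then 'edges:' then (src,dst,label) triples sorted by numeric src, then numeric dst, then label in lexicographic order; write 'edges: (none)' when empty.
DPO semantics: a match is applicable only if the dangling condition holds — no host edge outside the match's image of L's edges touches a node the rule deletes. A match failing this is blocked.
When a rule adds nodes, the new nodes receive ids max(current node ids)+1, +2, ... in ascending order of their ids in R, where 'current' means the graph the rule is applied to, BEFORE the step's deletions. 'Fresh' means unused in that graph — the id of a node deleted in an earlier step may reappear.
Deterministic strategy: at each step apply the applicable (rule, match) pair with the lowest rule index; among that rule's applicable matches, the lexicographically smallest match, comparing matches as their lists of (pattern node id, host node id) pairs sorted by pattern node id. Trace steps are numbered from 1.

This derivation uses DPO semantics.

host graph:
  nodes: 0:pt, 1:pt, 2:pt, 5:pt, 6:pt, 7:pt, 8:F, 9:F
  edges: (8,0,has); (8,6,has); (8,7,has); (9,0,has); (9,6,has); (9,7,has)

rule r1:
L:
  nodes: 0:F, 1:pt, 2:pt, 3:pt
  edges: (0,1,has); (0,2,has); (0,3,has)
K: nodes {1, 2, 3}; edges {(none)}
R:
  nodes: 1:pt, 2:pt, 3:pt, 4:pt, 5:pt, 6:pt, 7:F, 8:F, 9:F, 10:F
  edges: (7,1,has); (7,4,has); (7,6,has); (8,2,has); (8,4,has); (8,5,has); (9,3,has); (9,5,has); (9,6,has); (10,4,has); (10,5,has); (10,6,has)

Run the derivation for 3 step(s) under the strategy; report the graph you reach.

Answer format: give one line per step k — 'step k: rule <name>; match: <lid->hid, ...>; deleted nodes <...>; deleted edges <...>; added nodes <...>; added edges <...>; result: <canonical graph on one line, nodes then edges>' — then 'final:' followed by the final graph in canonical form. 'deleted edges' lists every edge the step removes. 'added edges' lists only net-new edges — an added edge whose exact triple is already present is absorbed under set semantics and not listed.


step 1: rule r1; match: 0->8, 1->0, 2->6, 3->7; deleted nodes 8; deleted edges (8,0,has); (8,6,has); (8,7,has); added nodes 10, 11, 12, 13, 14, 15, 16; added edges (13,0,has); (13,10,has); (13,12,has); (14,6,has); (14,10,has); (14,11,has); (15,7,has); (15,11,has); (15,12,has); (16,10,has); (16,11,has); (16,12,has); result: nodes: 0:pt, 1:pt, 2:pt, 5:pt, 6:pt, 7:pt, 9:F, 10:pt, 11:pt, 12:pt, 13:F, 14:F, 15:F, 16:F edges: (9,0,has); (9,6,has); (9,7,has); (13,0,has); (13,10,has); (13,12,has); (14,6,has); (14,10,has); (14,11,has); (15,7,has); (15,11,has); (15,12,has); (16,10,has); (16,11,has); (16,12,has)
step 2: rule r1; match: 0->9, 1->0, 2->6, 3->7; deleted nodes 9; deleted edges (9,0,has); (9,6,has); (9,7,has); added nodes 17, 18, 19, 20, 21, 22, 23; added edges (20,0,has); (20,17,has); (20,19,has); (21,6,has); (21,17,has); (21,18,has); (22,7,has); (22,18,has); (22,19,has); (23,17,has); (23,18,has); (23,19,has); result: nodes: 0:pt, 1:pt, 2:pt, 5:pt, 6:pt, 7:pt, 10:pt, 11:pt, 12:pt, 13:F, 14:F, 15:F, 16:F, 17:pt, 18:pt, 19:pt, 20:F, 21:F, 22:F, 23:F edges: (13,0,has); (13,10,has); (13,12,has); (14,6,has); (14,10,has); (14,11,has); (15,7,has); (15,11,has); (15,12,has); (16,10,has); (16,11,has); (16,12,has); (20,0,has); (20,17,has); (20,19,has); (21,6,has); (21,17,has); (21,18,has); (22,7,has); (22,18,has); (22,19,has); (23,17,has); (23,18,has); (23,19,has)
step 3: rule r1; match: 0->13, 1->0, 2->10, 3->12; deleted nodes 13; deleted edges (13,0,has); (13,10,has); (13,12,has); added nodes 24, 25, 26, 27, 28, 29, 30; added edges (27,0,has); (27,24,has); (27,26,has); (28,10,has); (28,24,has); (28,25,has); (29,12,has); (29,25,has); (29,26,has); (30,24,has); (30,25,has); (30,26,has); result: nodes: 0:pt, 1:pt, 2:pt, 5:pt, 6:pt, 7:pt, 10:pt, 11:pt, 12:pt, 14:F, 15:F, 16:F, 17:pt, 18:pt, 19:pt, 20:F, 21:F, 22:F, 23:F, 24:pt, 25:pt, 26:pt, 27:F, 28:F, 29:F, 30:F edges: (14,6,has); (14,10,has); (14,11,has); (15,7,has); (15,11,has); (15,12,has); (16,10,has); (16,11,has); (16,12,has); (20,0,has); (20,17,has); (20,19,has); (21,6,has); (21,17,has); (21,18,has); (22,7,has); (22,18,has); (22,19,has); (23,17,has); (23,18,has); (23,19,has); (27,0,has); (27,24,has); (27,26,has); (28,10,has); (28,24,has); (28,25,has); (29,12,has); (29,25,has); (29,26,has); (30,24,has); (30,25,has); (30,26,has)
final:
nodes: 0:pt, 1:pt, 2:pt, 5:pt, 6:pt, 7:pt, 10:pt, 11:pt, 12:pt, 14:F, 15:F, 16:F, 17:pt, 18:pt, 19:pt, 20:F, 21:F, 22:F, 23:F, 24:pt, 25:pt, 26:pt, 27:F, 28:F, 29:F, 30:F
edges: (14,6,has); (14,10,has); (14,11,has); (15,7,has); (15,11,has); (15,12,has); (16,10,has); (16,11,has); (16,12,has); (20,0,has); (20,17,has); (20,19,has); (21,6,has); (21,17,has); (21,18,has); (22,7,has); (22,18,has); (22,19,has); (23,17,has); (23,18,has); (23,19,has); (27,0,has); (27,24,has); (27,26,has); (28,10,has); (28,24,has); (28,25,has); (29,12,has); (29,25,has); (29,26,has); (30,24,has); (30,25,has); (30,26,has)


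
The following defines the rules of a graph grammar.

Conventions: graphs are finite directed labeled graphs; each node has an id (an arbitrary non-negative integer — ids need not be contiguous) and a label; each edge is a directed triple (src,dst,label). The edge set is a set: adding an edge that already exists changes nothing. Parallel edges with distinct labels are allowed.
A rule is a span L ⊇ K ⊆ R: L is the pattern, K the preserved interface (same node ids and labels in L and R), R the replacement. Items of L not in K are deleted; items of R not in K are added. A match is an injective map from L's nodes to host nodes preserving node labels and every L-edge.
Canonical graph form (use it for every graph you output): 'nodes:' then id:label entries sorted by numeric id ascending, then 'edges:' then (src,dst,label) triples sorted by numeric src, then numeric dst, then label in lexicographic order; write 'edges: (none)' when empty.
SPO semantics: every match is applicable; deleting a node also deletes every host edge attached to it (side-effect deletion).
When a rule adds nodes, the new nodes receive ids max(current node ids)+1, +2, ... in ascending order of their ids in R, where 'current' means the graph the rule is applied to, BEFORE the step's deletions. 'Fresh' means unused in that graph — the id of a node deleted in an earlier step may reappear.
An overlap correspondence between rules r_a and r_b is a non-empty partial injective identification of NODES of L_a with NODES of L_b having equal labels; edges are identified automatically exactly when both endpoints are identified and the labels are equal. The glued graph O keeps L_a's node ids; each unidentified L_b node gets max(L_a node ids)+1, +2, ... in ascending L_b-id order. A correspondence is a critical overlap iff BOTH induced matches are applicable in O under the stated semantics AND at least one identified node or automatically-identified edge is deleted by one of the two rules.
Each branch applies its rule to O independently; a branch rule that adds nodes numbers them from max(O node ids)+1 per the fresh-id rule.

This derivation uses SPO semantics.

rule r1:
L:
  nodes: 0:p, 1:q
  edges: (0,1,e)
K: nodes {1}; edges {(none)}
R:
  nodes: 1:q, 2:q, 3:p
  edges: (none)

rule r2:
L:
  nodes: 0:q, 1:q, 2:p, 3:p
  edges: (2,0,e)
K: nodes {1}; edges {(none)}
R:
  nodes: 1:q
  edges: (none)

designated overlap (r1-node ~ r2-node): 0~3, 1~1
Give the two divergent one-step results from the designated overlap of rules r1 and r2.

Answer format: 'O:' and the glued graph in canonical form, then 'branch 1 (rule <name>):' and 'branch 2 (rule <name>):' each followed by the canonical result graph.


O:
nodes: 0:p, 1:q, 2:q, 3:p
edges: (0,1,e); (3,2,e)
branch 1 (rule r1):
nodes: 1:q, 2:q, 3:p, 4:q, 5:p
edges: (3,2,e)
branch 2 (rule r2):
nodes: 1:q
edges: (none)


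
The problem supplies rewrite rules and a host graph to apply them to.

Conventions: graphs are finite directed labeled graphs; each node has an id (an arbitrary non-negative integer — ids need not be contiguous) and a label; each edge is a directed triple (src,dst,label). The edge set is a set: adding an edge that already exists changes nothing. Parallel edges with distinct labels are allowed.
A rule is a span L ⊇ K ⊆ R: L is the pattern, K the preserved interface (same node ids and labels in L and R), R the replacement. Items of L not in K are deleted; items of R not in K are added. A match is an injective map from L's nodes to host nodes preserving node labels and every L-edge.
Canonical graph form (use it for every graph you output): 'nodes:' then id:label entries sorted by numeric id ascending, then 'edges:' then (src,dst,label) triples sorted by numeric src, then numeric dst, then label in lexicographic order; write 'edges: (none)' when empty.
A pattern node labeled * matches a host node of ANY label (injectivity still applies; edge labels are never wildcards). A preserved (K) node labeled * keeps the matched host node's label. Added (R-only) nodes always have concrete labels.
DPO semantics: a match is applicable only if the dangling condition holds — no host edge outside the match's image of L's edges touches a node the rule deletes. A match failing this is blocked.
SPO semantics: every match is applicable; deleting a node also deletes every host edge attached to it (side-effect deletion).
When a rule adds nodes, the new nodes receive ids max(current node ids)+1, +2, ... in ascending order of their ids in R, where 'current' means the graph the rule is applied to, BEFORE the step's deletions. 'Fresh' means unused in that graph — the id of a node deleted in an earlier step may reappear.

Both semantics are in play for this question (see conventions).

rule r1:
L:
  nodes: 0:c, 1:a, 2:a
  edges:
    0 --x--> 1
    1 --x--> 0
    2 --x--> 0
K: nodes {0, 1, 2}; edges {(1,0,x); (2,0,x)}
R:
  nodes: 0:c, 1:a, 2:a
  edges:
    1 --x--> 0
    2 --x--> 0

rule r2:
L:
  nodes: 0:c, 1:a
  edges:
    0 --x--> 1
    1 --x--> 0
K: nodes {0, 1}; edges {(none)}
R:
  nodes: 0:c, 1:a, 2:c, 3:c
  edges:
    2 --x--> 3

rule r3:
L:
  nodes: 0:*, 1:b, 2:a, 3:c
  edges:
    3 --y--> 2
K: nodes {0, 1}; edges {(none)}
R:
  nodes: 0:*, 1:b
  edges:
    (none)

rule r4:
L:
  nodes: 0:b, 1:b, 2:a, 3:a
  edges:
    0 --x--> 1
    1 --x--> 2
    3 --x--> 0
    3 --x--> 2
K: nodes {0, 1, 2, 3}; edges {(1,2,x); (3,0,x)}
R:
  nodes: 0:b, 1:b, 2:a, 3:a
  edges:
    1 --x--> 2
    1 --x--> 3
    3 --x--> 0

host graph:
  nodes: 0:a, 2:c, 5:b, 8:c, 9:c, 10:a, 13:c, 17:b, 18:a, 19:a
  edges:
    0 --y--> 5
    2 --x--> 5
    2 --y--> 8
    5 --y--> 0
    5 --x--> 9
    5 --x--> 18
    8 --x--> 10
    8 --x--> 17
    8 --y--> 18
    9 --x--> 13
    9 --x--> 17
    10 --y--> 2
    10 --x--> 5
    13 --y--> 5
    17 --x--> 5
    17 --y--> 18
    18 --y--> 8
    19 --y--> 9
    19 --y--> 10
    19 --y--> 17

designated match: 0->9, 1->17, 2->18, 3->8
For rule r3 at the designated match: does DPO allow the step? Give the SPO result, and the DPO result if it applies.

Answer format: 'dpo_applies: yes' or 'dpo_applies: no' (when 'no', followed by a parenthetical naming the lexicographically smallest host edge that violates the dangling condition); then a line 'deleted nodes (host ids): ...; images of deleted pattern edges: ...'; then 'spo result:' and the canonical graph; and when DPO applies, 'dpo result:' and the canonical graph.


dpo_applies: no
(the rule deletes node 8, which keeps host edge (2,8,y) outside the match image — the dangling condition fails, DPO blocks; SPO proceeds and side-deletes such edges)
deleted nodes (host ids): 8, 18; images of deleted pattern edges: (8,18,y)
spo result:
nodes: 0:a, 2:c, 5:b, 9:c, 10:a, 13:c, 17:b, 19:a
edges: (0,5,y); (2,5,x); (5,0,y); (5,9,x); (9,13,x); (9,17,x); (10,2,y); (10,5,x); (13,5,y); (17,5,x); (19,9,y); (19,10,y); (19,17,y)


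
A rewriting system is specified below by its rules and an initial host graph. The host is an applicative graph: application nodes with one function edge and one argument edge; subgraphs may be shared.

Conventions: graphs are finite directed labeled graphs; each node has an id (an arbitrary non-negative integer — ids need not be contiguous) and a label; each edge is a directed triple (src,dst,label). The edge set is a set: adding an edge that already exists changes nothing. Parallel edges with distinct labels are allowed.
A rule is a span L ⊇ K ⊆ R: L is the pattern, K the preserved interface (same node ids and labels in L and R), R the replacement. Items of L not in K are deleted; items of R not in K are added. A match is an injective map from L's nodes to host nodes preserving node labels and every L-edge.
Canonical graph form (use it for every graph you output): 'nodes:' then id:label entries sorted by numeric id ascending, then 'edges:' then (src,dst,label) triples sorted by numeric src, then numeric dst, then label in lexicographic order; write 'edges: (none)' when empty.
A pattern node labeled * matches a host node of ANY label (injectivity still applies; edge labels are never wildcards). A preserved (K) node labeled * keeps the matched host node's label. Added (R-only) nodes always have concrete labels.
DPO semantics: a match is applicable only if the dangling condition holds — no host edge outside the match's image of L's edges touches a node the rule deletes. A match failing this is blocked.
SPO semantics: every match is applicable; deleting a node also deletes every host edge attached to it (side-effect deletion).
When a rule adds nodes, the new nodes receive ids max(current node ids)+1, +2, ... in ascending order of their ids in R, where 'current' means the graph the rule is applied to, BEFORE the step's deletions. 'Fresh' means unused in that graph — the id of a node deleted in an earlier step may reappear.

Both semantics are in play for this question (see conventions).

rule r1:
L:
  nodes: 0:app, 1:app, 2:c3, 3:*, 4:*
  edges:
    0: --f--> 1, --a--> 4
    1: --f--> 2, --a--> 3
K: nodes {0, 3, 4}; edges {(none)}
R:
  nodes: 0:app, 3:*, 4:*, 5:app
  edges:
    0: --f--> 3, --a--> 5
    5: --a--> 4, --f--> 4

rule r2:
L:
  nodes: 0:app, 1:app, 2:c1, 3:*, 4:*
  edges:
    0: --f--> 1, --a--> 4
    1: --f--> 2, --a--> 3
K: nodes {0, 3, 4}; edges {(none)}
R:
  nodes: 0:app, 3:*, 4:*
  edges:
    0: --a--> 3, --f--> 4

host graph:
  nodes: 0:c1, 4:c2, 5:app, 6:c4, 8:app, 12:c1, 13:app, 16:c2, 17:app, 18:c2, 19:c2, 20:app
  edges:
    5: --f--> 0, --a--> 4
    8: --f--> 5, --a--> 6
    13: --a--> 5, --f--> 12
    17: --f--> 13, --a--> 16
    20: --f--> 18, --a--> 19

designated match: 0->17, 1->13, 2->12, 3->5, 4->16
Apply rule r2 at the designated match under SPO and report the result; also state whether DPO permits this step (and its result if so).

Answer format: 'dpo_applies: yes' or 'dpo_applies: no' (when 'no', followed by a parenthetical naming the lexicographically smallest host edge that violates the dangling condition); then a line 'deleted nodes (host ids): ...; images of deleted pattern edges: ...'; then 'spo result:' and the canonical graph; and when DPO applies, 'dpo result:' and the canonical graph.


dpo_applies: yes
deleted nodes (host ids): 12, 13; images of deleted pattern edges: (13,5,a); (13,12,f); (17,13,f); (17,16,a)
spo result:
nodes: 0:c1, 4:c2, 5:app, 6:c4, 8:app, 16:c2, 17:app, 18:c2, 19:c2, 20:app
edges: (5,0,f); (5,4,a); (8,5,f); (8,6,a); (17,5,a); (17,16,f); (20,18,f); (20,19,a)
dpo result:
nodes: 0:c1, 4:c2, 5:app, 6:c4, 8:app, 16:c2, 17:app, 18:c2, 19:c2, 20:app
edges: (5,0,f); (5,4,a); (8,5,f); (8,6,a); (17,5,a); (17,16,f); (20,18,f); (20,19,a)


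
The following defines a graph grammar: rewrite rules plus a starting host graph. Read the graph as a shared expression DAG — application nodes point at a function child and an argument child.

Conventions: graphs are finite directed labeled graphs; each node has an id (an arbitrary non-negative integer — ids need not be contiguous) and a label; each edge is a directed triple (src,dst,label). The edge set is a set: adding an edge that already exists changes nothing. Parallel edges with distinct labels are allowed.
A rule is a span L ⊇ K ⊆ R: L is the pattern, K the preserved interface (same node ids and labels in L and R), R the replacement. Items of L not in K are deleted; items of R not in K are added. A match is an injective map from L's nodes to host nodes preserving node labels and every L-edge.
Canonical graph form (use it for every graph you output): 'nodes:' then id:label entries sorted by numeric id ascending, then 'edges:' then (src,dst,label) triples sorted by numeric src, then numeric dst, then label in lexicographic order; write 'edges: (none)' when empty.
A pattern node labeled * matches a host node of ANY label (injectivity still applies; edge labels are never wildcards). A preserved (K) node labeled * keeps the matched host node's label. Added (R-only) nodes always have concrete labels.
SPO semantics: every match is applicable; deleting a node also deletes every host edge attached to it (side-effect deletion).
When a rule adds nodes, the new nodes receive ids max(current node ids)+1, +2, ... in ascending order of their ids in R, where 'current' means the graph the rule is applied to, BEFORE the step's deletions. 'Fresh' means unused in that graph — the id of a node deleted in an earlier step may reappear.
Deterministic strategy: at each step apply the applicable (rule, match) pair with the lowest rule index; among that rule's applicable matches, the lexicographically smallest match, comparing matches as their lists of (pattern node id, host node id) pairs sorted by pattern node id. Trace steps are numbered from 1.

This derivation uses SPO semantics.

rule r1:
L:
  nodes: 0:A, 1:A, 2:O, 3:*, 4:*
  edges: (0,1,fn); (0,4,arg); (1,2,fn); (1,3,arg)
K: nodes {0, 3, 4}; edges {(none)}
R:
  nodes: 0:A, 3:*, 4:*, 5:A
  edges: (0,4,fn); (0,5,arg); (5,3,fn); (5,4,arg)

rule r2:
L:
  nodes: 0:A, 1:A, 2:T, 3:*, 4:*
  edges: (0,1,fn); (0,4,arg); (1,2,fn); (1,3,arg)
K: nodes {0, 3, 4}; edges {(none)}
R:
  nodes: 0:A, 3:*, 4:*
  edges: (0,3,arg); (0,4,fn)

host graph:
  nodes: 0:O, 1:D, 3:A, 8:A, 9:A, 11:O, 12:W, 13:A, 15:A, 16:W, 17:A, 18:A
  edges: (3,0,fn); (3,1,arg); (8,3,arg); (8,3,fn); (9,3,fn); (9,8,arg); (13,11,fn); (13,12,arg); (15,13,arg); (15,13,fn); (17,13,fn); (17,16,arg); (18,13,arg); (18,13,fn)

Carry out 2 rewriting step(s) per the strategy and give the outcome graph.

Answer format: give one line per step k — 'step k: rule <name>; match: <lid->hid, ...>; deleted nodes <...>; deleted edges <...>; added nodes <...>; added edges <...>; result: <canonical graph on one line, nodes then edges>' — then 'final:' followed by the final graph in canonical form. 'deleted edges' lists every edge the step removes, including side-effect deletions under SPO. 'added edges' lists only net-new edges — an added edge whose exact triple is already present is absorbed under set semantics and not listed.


step 1: rule r1; match: 0->9, 1->3, 2->0, 3->1, 4->8; deleted nodes 0, 3; deleted edges (3,0,fn); (3,1,arg); (8,3,arg); (8,3,fn); (9,3,fn); (9,8,arg); added nodes 19; added edges (9,8,fn); (9,19,arg); (19,1,fn); (19,8,arg); result: nodes: 1:D, 8:A, 9:A, 11:O, 12:W, 13:A, 15:A, 16:W, 17:A, 18:A, 19:A edges: (9,8,fn); (9,19,arg); (13,11,fn); (13,12,arg); (15,13,arg); (15,13,fn); (17,13,fn); (17,16,arg); (18,13,arg); (18,13,fn); (19,1,fn); (19,8,arg)
step 2: rule r1; match: 0->17, 1->13, 2->11, 3->12, 4->16; deleted nodes 11, 13; deleted edges (13,11,fn); (13,12,arg); (15,13,arg); (15,13,fn); (17,13,fn); (17,16,arg); (18,13,arg); (18,13,fn); added nodes 20; added edges (17,16,fn); (17,20,arg); (20,12,fn); (20,16,arg); result: nodes: 1:D, 8:A, 9:A, 12:W, 15:A, 16:W, 17:A, 18:A, 19:A, 20:A edges: (9,8,fn); (9,19,arg); (17,16,fn); (17,20,arg); (19,1,fn); (19,8,arg); (20,12,fn); (20,16,arg)
final:
nodes: 1:D, 8:A, 9:A, 12:W, 15:A, 16:W, 17:A, 18:A, 19:A, 20:A
edges: (9,8,fn); (9,19,arg); (17,16,fn); (17,20,arg); (19,1,fn); (19,8,arg); (20,12,fn); (20,16,arg)
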